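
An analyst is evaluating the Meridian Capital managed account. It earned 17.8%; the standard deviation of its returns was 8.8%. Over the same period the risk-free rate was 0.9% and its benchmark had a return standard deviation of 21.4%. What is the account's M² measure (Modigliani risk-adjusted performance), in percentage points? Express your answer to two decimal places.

Sharpe = (Rp − Rf) / σp = (17.8% − 0.9%) / 8.8% = 1.9205
M² = Rf + Sharpe × σm = 0.9% + 1.9205 × 21.4% = 41.9987%

42.00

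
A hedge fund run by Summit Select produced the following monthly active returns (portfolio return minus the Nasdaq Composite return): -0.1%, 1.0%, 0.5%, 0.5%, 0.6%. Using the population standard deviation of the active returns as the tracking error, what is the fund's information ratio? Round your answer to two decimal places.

r̄ = (-0.1 + 1 + 0.5 + 0.5 + 0.6) / 5 = 0.5000%
Σ(r − r̄)² = (-0.1 − 0.5000)² + (1 − 0.5000)² + (0.5 − 0.5000)² + … = 0.6200
population σ = √(0.6200 / 5) = √0.1240 = 0.3521%
IR = r̄ / tracking error = 0.5000 / 0.3521 = 1.4201

1.42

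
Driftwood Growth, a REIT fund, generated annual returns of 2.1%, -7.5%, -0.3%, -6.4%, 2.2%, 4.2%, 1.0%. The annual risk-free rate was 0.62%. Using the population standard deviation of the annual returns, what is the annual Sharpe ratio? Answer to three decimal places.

-0.309

Mean return μ = -4.70 / 7 = -0.6714%
Σ(r − μ)² = (2.1 − (-0.6714))² + (-7.5 − (-0.6714))² + (-0.3 − (-0.6714))² + … = 122.0343
population σ = √(122.0343 / 7) = √17.4335 = 4.1753%
Sharpe = (μ − rf) / σ = (-0.6714 − 0.62) / 4.1753 = -1.2914 / 4.1753 = -0.3093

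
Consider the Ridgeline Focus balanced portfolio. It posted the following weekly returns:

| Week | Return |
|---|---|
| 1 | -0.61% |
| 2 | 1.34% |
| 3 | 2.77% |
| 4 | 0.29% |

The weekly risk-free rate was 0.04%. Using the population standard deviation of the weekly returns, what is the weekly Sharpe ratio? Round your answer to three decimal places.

0.721

μ = (-0.61 + 1.34 + 2.77 + 0.29) / 4 = 3.790 / 4 = 0.9475%
Population σ = √[Σ(r − μ)² / 4] = √[6.3337 / 4] = √1.5834 = 1.2583%
Sharpe = (μ − rf) / σ = (0.9475 − 0.04) / 1.2583 = 0.9075 / 1.2583 = 0.7212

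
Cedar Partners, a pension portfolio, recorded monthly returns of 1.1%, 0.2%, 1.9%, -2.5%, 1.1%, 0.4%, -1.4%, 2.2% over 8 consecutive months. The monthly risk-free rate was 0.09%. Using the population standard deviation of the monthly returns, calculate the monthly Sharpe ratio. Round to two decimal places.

0.19

Mean return μ = 3.00 / 8 = 0.3750%
Population σ = √[Σ(r − μ)² / 8] = √[18.1550 / 8] = √2.2694 = 1.5065%
Sharpe = (μ − rf) / σ = (0.3750 − 0.09) / 1.5065 = 0.2850 / 1.5065 = 0.1892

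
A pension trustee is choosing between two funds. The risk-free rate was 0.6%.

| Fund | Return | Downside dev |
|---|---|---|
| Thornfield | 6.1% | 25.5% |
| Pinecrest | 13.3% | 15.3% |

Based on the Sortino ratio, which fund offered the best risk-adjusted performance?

Pinecrest

Thornfield: Sortino ratio = (6.1% − 0.6%) / 25.5% = 0.216
Pinecrest: Sortino ratio = (13.3% − 0.6%) / 15.3% = 0.830
Highest: Pinecrest (0.830).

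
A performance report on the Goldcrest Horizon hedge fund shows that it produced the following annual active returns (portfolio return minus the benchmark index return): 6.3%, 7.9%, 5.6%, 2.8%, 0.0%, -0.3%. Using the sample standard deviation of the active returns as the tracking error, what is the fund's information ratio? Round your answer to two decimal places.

r̄ = (6.3 + 7.9 + 5.6 + 2.8 + 0 − 0.3) / 6 = 22.30 / 6 = 3.7167%
Sample std dev = √[58.5083 / 5] = 3.4208%
IR = r̄ / tracking error = 3.7167 / 3.4208 = 1.0865

1.09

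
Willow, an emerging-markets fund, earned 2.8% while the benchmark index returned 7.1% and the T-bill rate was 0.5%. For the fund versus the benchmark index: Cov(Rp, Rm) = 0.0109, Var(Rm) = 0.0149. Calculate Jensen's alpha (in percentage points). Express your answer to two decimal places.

-2.53

β = Cov / Var = 0.0109 / 0.0149 = 0.7315
E[R] = Rf + β(Rm − Rf) = 0.5% + 0.7315 × (7.1% − 0.5%) = 5.3279%
α = Rp − E[R] = 2.8% − 5.3279% = -2.5279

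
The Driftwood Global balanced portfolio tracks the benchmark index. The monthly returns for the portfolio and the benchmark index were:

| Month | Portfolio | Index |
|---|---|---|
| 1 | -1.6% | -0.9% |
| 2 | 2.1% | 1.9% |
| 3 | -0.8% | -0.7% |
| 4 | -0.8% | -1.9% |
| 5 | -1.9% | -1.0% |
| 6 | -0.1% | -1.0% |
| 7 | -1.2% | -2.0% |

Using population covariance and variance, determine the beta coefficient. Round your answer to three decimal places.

r̄p = -0.6143%,  r̄m = -0.8000%
Cov = Σ(rp − r̄p)(rm − r̄m) / 7 = 1.2100
Var(rm) = Σ(rm − r̄m)² / 7 = 1.4343
β = Cov / Var = 1.2100 / 1.4343 = 0.8436

0.844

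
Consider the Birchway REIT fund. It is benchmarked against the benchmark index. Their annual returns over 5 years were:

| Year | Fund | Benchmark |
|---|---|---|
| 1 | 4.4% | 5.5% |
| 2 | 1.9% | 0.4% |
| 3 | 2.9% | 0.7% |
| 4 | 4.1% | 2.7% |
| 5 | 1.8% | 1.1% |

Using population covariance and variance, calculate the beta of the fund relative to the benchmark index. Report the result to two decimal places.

r̄p = 3.0200%,  r̄m = 2.0800%
Cov = Σ(rp − r̄p)(rm − r̄m) / 5 = 1.7264
Var(rm) = Σ(rm − r̄m)² / 5 = 3.5536
β = Cov / Var = 1.7264 / 3.5536 = 0.4858

0.49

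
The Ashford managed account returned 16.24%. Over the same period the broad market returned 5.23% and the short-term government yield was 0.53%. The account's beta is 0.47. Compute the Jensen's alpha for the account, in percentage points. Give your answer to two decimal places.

13.50

CAPM expected return = Rf + β(Rm − Rf) = 0.53% + 0.47 × (5.23% − 0.53%) = 0.53 + 0.47 × 4.70 = 2.7390%
Jensen's α = Rp − E[R] = 16.24% − 2.7390% = 13.5010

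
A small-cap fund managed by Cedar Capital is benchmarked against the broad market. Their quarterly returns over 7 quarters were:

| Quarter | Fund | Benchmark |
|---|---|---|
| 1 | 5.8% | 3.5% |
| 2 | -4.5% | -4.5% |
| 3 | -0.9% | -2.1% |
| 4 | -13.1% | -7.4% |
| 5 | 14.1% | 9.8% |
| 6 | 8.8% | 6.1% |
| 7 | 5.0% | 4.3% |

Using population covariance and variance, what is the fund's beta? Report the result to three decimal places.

r̄p = 2.1714%,  r̄m = 1.3857%
Cov = Σ(rp − r̄p)(rm − r̄m) / 7 = 47.3824
Var(rm) = Σ(rm − r̄m)² / 7 = 32.8527
β = Cov / Var = 47.3824 / 32.8527 = 1.4423

1.442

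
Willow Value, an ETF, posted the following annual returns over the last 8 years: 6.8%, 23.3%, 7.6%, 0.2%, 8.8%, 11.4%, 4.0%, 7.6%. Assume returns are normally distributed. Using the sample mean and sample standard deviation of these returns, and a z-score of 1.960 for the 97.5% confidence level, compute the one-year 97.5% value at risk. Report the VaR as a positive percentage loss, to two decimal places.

Mean return r̄ = 69.70 / 8 = 8.7125%
Sample σ = √[Σ(r − r̄)² / 7] = √[320.8288 / 7] = √45.8327 = 6.7700%
VaR = −(r̄ − z·σ) = −(8.7125 − 1.960 × 6.7700) = −(-4.5567) = 4.5567%

4.56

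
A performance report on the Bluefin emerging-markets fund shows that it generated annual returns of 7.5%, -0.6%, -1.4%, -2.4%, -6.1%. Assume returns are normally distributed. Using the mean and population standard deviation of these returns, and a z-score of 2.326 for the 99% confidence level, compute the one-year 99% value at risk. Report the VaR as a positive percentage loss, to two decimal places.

10.99

r̄ = (7.5 − 0.6 − 1.4 − 2.4 − 6.1) / 5 = -0.6000%
Σ(r − r̄)² = (7.5 − (-0.6000))² + (-0.6 − (-0.6000))² + … = 99.7400
population σ = √(99.7400 / 5) = √19.9480 = 4.4663%
VaR = −(r̄ − z·σ) = −(-0.6000 − 2.326 × 4.4663) = −(-10.9886) = 10.9886%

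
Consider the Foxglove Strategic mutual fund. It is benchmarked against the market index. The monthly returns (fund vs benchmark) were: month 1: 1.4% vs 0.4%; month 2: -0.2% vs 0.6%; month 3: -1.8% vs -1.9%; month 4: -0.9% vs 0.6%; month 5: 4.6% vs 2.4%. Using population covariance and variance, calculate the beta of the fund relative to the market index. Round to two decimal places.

1.39

r̄p = 0.6200%,  r̄m = 0.4200%
Cov = Σ(rp − r̄p)(rm − r̄m) / 5 = 2.6116
Var(rm) = Σ(rm − r̄m)² / 5 = 1.8736
β = Cov / Var = 2.6116 / 1.8736 = 1.3939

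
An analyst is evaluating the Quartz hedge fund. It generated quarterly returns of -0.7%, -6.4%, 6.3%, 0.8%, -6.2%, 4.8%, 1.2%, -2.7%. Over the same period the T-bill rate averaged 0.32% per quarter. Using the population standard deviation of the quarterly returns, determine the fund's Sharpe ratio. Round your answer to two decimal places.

Mean return r̄ = -2.90 / 8 = -0.3625%
Population σ = √[Σ(r − r̄)² / 8] = √[150.9388 / 8] = √18.8674 = 4.3437%
Sharpe = (r̄ − rf) / σ = (-0.3625 − 0.32) / 4.3437 = -0.6825 / 4.3437 = -0.1571

-0.16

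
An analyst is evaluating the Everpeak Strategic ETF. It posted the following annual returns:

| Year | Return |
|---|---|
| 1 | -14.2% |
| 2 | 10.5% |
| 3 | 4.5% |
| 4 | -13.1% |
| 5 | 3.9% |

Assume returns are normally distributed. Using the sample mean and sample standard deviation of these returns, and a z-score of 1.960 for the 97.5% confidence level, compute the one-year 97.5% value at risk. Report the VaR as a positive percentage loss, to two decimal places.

23.70

Mean return r̄ = -8.40 / 5 = -1.6800%
Sample σ = √[Σ(r − r̄)² / 4] = √[504.8480 / 4] = √126.2120 = 11.2344%
VaR = −(r̄ − z·σ) = −(-1.6800 − 1.960 × 11.2344) = −(-23.6994) = 23.6994%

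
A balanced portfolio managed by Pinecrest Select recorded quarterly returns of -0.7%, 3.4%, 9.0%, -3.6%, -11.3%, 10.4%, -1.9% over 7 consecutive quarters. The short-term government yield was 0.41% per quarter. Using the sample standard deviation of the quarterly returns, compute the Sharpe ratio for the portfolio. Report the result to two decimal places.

Mean return r̄ = 5.30 / 7 = 0.7571%
Σ(r − r̄)² = (-0.7 − 0.7571)² + (3.4 − 0.7571)² + (9 − 0.7571)² + … = 341.4571
σ = √[341.4571 / 6] = 7.5438%
Sharpe = (r̄ − rf) / σ = (0.7571 − 0.41) / 7.5438 = 0.3471 / 7.5438 = 0.0460

0.05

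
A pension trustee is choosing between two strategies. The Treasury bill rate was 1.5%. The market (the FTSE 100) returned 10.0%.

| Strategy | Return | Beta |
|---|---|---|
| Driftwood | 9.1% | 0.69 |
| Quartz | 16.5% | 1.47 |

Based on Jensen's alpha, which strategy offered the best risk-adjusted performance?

Driftwood: α = 9.1% − [1.5% + 0.69 × (10.0% − 1.5%)] = 1.735
Quartz: α = 16.5% − [1.5% + 1.47 × (10.0% − 1.5%)] = 2.505
Highest: Quartz (2.505).

Quartz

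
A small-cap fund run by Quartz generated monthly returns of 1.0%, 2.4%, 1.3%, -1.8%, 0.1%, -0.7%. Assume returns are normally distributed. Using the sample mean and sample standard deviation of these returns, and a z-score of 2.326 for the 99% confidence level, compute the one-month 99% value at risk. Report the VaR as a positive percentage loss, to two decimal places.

r̄ = (1 + 2.4 + 1.3 − 1.8 + 0.1 − 0.7) / 6 = 0.3833%
Sample σ = √[Σ(r − r̄)² / 5] = √[11.3083 / 5] = √2.2617 = 1.5039%
VaR = −(r̄ − z·σ) = −(0.3833 − 2.326 × 1.5039) = −(-3.1148) = 3.1148%

3.11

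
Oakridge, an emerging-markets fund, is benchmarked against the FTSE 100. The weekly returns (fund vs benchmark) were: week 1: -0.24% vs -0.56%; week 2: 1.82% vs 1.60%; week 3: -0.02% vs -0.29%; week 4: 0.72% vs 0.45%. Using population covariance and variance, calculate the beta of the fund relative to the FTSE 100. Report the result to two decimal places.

r̄p = 0.5700%,  r̄m = 0.3000%
Cov = Σ(rp − r̄p)(rm − r̄m) / 4 = 0.6731
Var(rm) = Σ(rm − r̄m)² / 4 = 0.7001
β = Cov / Var = 0.6731 / 0.7001 = 0.9614

0.96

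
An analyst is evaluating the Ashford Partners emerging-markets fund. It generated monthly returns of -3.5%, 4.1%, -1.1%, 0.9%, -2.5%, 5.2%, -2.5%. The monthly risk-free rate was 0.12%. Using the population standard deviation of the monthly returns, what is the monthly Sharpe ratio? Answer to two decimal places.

-0.01

r̄ = (-3.5 + 4.1 − 1.1 + 0.9 − 2.5 + 5.2 − 2.5) / 7 = 0.0857%
Σ(r − r̄)² = (-3.5 − 0.0857)² + (4.1 − 0.0857)² + … = 70.5686
σ = √[70.5686 / 7] = 3.1751%
Sharpe = (r̄ − rf) / σ = (0.0857 − 0.12) / 3.1751 = -0.0343 / 3.1751 = -0.0108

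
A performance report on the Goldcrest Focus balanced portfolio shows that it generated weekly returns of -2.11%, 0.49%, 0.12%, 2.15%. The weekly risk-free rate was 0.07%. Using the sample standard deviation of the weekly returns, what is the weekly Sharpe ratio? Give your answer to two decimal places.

r̄ = (-2.11 + 0.49 + 0.12 + 2.15) / 4 = 0.650 / 4 = 0.1625%
Σ(r − r̄)² = 9.2235; sample σ = √(9.2235/3) = 1.7534%
Sharpe = (r̄ − rf) / σ = (0.1625 − 0.07) / 1.7534 = 0.0925 / 1.7534 = 0.0528

0.05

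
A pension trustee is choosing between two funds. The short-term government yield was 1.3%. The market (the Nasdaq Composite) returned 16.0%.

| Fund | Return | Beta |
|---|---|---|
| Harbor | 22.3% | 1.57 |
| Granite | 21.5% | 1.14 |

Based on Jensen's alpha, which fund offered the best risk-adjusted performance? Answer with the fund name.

Harbor: α = 22.3% − [1.3% + 1.57 × (16.0% − 1.3%)] = -2.079
Granite: α = 21.5% − [1.3% + 1.14 × (16.0% − 1.3%)] = 3.442
Highest: Granite (3.442).

Granite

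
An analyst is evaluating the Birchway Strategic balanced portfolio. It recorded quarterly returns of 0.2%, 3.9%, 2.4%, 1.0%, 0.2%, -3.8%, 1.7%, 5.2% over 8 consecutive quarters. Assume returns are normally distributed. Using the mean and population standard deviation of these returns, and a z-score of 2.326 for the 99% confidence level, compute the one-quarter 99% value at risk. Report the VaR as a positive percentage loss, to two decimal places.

r̄ = (0.2 + 3.9 + 2.4 + 1 + 0.2 − 3.8 + 1.7 + 5.2) / 8 = 10.80 / 8 = 1.3500%
Σ(r − r̄)² = (0.2 − 1.3500)² + (3.9 − 1.3500)² + … = 51.8400
population σ = √(51.8400 / 8) = √6.4800 = 2.5456%
VaR = −(r̄ − z·σ) = −(1.3500 − 2.326 × 2.5456) = −(-4.5711) = 4.5711%

4.57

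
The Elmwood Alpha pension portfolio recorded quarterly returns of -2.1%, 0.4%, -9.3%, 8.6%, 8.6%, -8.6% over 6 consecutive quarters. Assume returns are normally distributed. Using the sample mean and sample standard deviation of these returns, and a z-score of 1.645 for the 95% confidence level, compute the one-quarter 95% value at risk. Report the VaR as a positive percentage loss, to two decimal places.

r̄ = (-2.1 + 0.4 − 9.3 + 8.6 + 8.6 − 8.6) / 6 = -0.4000%
Sample σ = √[Σ(r − r̄)² / 5] = √[311.9800 / 5] = √62.3960 = 7.8991%
VaR = −(r̄ − z·σ) = −(-0.4000 − 1.645 × 7.8991) = −(-13.3940) = 13.3940%

13.39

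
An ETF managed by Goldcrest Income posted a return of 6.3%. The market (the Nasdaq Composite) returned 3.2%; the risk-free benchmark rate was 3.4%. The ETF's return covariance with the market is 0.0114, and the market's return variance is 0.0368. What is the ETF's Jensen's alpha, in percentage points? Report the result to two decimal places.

2.96

β = Cov / Var = 0.0114 / 0.0368 = 0.3098
E[R] = Rf + β(Rm − Rf) = 3.4% + 0.3098 × (3.2% − 3.4%) = 3.3380%
α = Rp − E[R] = 6.3% − 3.3380% = 2.9620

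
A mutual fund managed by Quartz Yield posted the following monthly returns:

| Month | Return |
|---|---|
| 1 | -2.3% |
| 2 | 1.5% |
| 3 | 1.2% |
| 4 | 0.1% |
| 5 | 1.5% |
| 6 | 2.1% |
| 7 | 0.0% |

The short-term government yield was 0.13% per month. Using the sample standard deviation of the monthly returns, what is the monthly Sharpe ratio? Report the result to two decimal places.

0.31

μ = (-2.3 + 1.5 + 1.2 + 0.1 + 1.5 + 2.1 + 0) / 7 = 0.5857%
Σ(r − μ)² = (-2.3 − 0.5857)² + (1.5 − 0.5857)² + (1.2 − 0.5857)² + … = 13.2486
σ = √[13.2486 / 6] = 1.4860%
Sharpe = (μ − rf) / σ = (0.5857 − 0.13) / 1.4860 = 0.4557 / 1.4860 = 0.3067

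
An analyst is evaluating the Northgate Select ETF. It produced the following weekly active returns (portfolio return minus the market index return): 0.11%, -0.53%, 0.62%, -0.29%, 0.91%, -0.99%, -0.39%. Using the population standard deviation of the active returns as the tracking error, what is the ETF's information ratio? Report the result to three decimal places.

-0.129

r̄ = (0.11 − 0.53 + 0.62 − 0.29 + 0.91 − 0.99 − 0.39) / 7 = -0.0800%
Σ(r − r̄)² = (0.11 − (-0.0800))² + (-0.53 − (-0.0800))² + (0.62 − (-0.0800))² + … = 2.6770
population σ = √(2.6770 / 7) = √0.3824 = 0.6184%
IR = r̄ / tracking error = -0.0800 / 0.6184 = -0.1294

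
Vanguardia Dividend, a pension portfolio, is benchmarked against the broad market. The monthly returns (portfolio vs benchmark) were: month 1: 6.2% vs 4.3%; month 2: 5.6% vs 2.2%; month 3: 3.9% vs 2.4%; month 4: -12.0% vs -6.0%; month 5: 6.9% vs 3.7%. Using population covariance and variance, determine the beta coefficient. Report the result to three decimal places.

1.882

r̄p = 2.1200%,  r̄m = 1.3200%
Cov = Σ(rp − r̄p)(rm − r̄m) / 5 = 26.3756
Var(rm) = Σ(rm − r̄m)² / 5 = 14.0136
β = Cov / Var = 26.3756 / 14.0136 = 1.8821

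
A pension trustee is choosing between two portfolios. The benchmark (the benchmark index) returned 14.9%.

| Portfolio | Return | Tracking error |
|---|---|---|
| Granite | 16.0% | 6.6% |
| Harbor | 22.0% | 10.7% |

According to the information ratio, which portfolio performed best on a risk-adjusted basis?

Harbor

Granite: IR = (16.0% − 14.9%) / 6.6% = 0.167
Harbor: IR = (22.0% − 14.9%) / 10.7% = 0.664
Highest: Harbor (0.664).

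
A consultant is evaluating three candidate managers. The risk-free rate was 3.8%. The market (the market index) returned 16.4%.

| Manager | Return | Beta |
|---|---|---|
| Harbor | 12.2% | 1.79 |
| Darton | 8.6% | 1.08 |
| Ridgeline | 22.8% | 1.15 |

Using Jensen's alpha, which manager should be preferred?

Harbor: α = 12.2% − [3.8% + 1.79 × (16.4% − 3.8%)] = -14.154
Darton: α = 8.6% − [3.8% + 1.08 × (16.4% − 3.8%)] = -8.808
Ridgeline: α = 22.8% − [3.8% + 1.15 × (16.4% − 3.8%)] = 4.510
Highest: Ridgeline (4.510).

Ridgeline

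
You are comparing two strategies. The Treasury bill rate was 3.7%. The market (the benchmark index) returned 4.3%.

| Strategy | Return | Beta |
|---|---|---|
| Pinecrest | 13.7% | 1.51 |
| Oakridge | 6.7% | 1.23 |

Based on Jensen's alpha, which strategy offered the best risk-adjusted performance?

Pinecrest: α = 13.7% − [3.7% + 1.51 × (4.3% − 3.7%)] = 9.094
Oakridge: α = 6.7% − [3.7% + 1.23 × (4.3% − 3.7%)] = 2.262
Highest: Pinecrest (9.094).

Pinecrest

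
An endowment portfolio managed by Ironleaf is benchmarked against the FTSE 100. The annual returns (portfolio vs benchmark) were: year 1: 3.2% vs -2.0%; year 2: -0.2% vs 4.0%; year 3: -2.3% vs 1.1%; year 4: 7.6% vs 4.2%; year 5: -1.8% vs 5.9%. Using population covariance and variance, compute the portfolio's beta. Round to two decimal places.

r̄p = 1.3000%,  r̄m = 2.6400%
Cov = Σ(rp − r̄p)(rm − r̄m) / 5 = -1.1180
Var(rm) = Σ(rm − r̄m)² / 5 = 7.7624
β = Cov / Var = -1.1180 / 7.7624 = -0.1440

-0.14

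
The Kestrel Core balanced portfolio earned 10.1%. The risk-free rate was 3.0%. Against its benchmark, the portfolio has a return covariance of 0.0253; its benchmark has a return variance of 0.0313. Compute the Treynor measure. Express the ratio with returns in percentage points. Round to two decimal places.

8.78

β = Cov / Var = 0.0253 / 0.0313 = 0.8083
Treynor = (Rp − Rf) / β = (10.1% − 3.0%) / 0.8083 = 7.10 / 0.8083 = 8.7839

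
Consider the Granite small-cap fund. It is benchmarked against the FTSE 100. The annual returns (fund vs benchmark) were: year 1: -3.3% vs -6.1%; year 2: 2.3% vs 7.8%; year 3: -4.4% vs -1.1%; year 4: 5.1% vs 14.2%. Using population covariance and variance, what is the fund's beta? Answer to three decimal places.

r̄p = -0.0750%,  r̄m = 3.7000%
Cov = Σ(rp − r̄p)(rm − r̄m) / 4 = 29.1100
Var(rm) = Σ(rm − r̄m)² / 4 = 61.5350
β = Cov / Var = 29.1100 / 61.5350 = 0.4731

0.473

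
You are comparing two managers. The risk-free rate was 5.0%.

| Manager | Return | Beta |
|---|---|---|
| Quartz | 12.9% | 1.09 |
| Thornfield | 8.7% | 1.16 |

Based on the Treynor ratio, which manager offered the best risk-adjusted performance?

Quartz

Quartz: Treynor = (12.9% − 5.0%) / 1.09 = 7.248
Thornfield: Treynor = (8.7% − 5.0%) / 1.16 = 3.190
Highest: Quartz (7.248).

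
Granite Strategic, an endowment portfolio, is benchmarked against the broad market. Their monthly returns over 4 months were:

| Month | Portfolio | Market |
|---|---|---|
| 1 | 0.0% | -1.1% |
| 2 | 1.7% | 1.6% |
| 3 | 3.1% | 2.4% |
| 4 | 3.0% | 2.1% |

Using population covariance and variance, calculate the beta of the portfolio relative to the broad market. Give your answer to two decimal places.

r̄p = 1.9500%,  r̄m = 1.2500%
Cov = Σ(rp − r̄p)(rm − r̄m) / 4 = 1.6775
Var(rm) = Σ(rm − r̄m)² / 4 = 1.9225
β = Cov / Var = 1.6775 / 1.9225 = 0.8726

0.87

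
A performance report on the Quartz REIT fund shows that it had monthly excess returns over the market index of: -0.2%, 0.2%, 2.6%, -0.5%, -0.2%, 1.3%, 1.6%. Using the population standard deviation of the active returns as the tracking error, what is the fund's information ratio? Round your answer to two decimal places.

0.64

r̄ = (-0.2 + 0.2 + 2.6 − 0.5 − 0.2 + 1.3 + 1.6) / 7 = 0.6857%
Σ(r − r̄)² = (-0.2 − 0.6857)² + (0.2 − 0.6857)² + (2.6 − 0.6857)² + … = 8.0886
σ = √[8.0886 / 7] = 1.0749%
IR = r̄ / tracking error = 0.6857 / 1.0749 = 0.6379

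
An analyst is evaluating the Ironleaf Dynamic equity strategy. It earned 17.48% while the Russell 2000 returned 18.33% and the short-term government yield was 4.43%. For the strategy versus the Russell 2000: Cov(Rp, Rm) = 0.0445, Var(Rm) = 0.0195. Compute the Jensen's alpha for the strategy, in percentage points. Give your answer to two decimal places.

-18.67

β = Cov / Var = 0.0445 / 0.0195 = 2.2821
E[R] = Rf + β(Rm − Rf) = 4.43% + 2.2821 × (18.33% − 4.43%) = 36.1512%
α = Rp − E[R] = 17.48% − 36.1512% = -18.6712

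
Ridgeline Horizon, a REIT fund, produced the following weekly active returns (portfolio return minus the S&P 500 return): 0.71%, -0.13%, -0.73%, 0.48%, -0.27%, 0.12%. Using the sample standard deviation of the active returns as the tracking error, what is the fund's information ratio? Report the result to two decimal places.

0.06

μ = (0.71 − 0.13 − 0.73 + 0.48 − 0.27 + 0.12) / 6 = 0.180 / 6 = 0.0300%
Sample std dev = √[1.3662 / 5] = 0.5227%
IR = μ / tracking error = 0.0300 / 0.5227 = 0.0574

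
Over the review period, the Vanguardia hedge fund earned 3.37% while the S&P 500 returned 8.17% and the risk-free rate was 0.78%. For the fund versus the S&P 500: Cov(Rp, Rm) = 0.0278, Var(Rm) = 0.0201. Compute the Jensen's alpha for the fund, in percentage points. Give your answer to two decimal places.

β = Cov / Var = 0.0278 / 0.0201 = 1.3831
E[R] = Rf + β(Rm − Rf) = 0.78% + 1.3831 × (8.17% − 0.78%) = 11.0011%
α = Rp − E[R] = 3.37% − 11.0011% = -7.6311

-7.63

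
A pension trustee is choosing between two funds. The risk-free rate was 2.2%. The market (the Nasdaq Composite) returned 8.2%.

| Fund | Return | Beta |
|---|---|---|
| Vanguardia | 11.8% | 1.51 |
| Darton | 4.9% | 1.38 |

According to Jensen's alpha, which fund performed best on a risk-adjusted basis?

Vanguardia: α = 11.8% − [2.2% + 1.51 × (8.2% − 2.2%)] = 0.540
Darton: α = 4.9% − [2.2% + 1.38 × (8.2% − 2.2%)] = -5.580
Highest: Vanguardia (0.540).

Vanguardia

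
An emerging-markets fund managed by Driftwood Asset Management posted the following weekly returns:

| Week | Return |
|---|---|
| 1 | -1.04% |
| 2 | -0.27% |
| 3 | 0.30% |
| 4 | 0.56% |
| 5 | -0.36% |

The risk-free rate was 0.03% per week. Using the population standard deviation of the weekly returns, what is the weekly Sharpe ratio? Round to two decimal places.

r̄ = (-1.04 − 0.27 + 0.3 + 0.56 − 0.36) / 5 = -0.810 / 5 = -0.1620%
Population σ = √[Σ(r − r̄)² / 5] = √[1.5565 / 5] = √0.3113 = 0.5579%
Sharpe = (r̄ − rf) / σ = (-0.1620 − 0.03) / 0.5579 = -0.1920 / 0.5579 = -0.3441

-0.34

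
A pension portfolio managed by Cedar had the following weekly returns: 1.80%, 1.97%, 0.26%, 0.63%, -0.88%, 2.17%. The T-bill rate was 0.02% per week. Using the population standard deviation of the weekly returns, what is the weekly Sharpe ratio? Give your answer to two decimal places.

0.89

Mean return μ = 5.950 / 6 = 0.9917%
Population σ = √[Σ(r − μ)² / 6] = √[7.1683 / 6] = √1.1947 = 1.0930%
Sharpe = (μ − rf) / σ = (0.9917 − 0.02) / 1.0930 = 0.9717 / 1.0930 = 0.8890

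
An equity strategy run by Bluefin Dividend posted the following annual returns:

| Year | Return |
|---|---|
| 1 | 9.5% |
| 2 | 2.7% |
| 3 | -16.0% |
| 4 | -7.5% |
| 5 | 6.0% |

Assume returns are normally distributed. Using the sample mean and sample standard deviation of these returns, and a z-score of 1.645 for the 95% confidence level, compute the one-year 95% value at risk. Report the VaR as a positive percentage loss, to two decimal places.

μ = (9.5 + 2.7 − 16 − 7.5 + 6) / 5 = -1.0600%
Σ(r − μ)² = (9.5 − (-1.0600))² + (2.7 − (-1.0600))² + … = 440.1720
sample σ = √(440.1720 / 4) = √110.0430 = 10.4901%
VaR = −(μ − z·σ) = −(-1.0600 − 1.645 × 10.4901) = −(-18.3162) = 18.3162%

18.32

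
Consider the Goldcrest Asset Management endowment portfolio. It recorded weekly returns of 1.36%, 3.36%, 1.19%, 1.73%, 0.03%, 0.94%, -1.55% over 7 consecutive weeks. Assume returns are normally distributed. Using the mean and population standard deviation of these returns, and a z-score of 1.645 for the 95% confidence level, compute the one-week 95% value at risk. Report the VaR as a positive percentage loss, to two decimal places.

1.29

Mean return μ = 7.060 / 7 = 1.0086%
Σ(r − μ)² = 13.7147; population σ = √(13.7147/7) = 1.3997%
VaR = −(μ − z·σ) = −(1.0086 − 1.645 × 1.3997) = −(-1.2939) = 1.2939%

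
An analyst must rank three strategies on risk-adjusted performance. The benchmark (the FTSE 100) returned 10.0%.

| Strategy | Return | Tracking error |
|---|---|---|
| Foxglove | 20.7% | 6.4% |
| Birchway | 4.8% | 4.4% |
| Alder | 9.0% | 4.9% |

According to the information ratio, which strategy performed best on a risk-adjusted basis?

Foxglove

Foxglove: IR = (20.7% − 10.0%) / 6.4% = 1.672
Birchway: IR = (4.8% − 10.0%) / 4.4% = -1.182
Alder: IR = (9.0% − 10.0%) / 4.9% = -0.204
Highest: Foxglove (1.672).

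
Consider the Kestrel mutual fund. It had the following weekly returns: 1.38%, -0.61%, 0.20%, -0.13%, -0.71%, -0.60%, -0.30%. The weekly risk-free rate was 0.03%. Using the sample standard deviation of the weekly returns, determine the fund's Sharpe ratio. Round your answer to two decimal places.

-0.19

Mean return μ = -0.770 / 7 = -0.1100%
Sample σ = √[Σ(r − μ)² / 6] = √[3.2028 / 6] = √0.5338 = 0.7306%
Sharpe = (μ − rf) / σ = (-0.1100 − 0.03) / 0.7306 = -0.1400 / 0.7306 = -0.1916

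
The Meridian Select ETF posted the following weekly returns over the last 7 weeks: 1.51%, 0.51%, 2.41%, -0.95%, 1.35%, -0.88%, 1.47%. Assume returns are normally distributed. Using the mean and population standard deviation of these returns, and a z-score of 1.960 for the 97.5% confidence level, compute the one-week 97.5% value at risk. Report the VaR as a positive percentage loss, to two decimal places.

1.55

r̄ = (1.51 + 0.51 + 2.41 − 0.95 + 1.35 − 0.88 + 1.47) / 7 = 5.420 / 7 = 0.7743%
Population σ = √[Σ(r − r̄)² / 7] = √[9.8120 / 7] = √1.4017 = 1.1839%
VaR = −(r̄ − z·σ) = −(0.7743 − 1.960 × 1.1839) = −(-1.5461) = 1.5461%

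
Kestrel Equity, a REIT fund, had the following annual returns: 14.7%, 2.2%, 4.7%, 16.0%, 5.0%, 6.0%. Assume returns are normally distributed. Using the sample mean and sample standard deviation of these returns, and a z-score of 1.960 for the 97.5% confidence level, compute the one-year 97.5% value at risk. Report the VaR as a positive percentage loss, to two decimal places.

3.21

r̄ = (14.7 + 2.2 + 4.7 + 16 + 5 + 6) / 6 = 48.60 / 6 = 8.1000%
Σ(r − r̄)² = 166.3600; sample σ = √(166.3600/5) = 5.7682%
VaR = −(r̄ − z·σ) = −(8.1000 − 1.960 × 5.7682) = −(-3.2057) = 3.2057%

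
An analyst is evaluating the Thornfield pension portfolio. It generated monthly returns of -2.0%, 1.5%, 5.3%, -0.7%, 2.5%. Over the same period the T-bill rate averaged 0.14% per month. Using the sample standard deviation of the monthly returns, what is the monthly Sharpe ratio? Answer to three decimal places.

Mean return μ = 6.60 / 5 = 1.3200%
Σ(r − μ)² = (-2 − 1.3200)² + (1.5 − 1.3200)² + … = 32.3680
σ = √[32.3680 / 4] = 2.8446%
Sharpe = (μ − rf) / σ = (1.3200 − 0.14) / 2.8446 = 1.1800 / 2.8446 = 0.4148

0.415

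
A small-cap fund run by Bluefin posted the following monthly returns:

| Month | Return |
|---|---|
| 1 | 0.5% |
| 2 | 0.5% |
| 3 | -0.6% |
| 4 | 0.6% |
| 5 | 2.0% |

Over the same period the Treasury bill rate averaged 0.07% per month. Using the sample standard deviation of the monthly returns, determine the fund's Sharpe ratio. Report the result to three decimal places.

0.573

Mean return r̄ = 3.00 / 5 = 0.6000%
Σ(r − r̄)² = (0.5 − 0.6000)² + (0.5 − 0.6000)² + … = 3.4200
σ = √[3.4200 / 4] = 0.9247%
Sharpe = (r̄ − rf) / σ = (0.6000 − 0.07) / 0.9247 = 0.5300 / 0.9247 = 0.5732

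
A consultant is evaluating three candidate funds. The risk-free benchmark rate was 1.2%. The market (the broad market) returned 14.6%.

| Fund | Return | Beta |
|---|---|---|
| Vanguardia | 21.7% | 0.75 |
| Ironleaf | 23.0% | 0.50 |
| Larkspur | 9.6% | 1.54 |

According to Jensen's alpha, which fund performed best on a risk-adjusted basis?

Ironleaf

Vanguardia: α = 21.7% − [1.2% + 0.75 × (14.6% − 1.2%)] = 10.450
Ironleaf: α = 23.0% − [1.2% + 0.50 × (14.6% − 1.2%)] = 15.100
Larkspur: α = 9.6% − [1.2% + 1.54 × (14.6% − 1.2%)] = -12.236
Highest: Ironleaf (15.100).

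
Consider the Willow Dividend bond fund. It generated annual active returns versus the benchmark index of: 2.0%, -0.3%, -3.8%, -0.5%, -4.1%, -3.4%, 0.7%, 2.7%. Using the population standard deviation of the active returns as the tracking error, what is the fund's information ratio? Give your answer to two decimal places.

-0.34

r̄ = (2 − 0.3 − 3.8 − 0.5 − 4.1 − 3.4 + 0.7 + 2.7) / 8 = -6.70 / 8 = -0.8375%
Σ(r − r̄)² = (2 − (-0.8375))² + (-0.3 − (-0.8375))² + (-3.8 − (-0.8375))² + … = 49.3188
σ = √[49.3188 / 8] = 2.4829%
IR = r̄ / tracking error = -0.8375 / 2.4829 = -0.3373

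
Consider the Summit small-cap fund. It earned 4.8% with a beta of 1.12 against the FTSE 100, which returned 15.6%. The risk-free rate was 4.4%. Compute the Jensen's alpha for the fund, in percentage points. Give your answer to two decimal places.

CAPM expected return = Rf + β(Rm − Rf) = 4.4% + 1.12 × (15.6% − 4.4%) = 4.4 + 1.12 × 11.20 = 16.9440%
Jensen's α = Rp − E[R] = 4.8% − 16.9440% = -12.1440

-12.14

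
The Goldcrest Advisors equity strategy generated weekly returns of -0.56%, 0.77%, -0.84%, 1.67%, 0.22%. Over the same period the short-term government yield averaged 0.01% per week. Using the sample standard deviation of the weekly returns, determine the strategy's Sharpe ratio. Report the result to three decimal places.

r̄ = (-0.56 + 0.77 − 0.84 + 1.67 + 0.22) / 5 = 0.2520%
Σ(r − r̄)² = 4.1319; sample σ = √(4.1319/4) = 1.0164%
Sharpe = (r̄ − rf) / σ = (0.2520 − 0.01) / 1.0164 = 0.2420 / 1.0164 = 0.2381

0.238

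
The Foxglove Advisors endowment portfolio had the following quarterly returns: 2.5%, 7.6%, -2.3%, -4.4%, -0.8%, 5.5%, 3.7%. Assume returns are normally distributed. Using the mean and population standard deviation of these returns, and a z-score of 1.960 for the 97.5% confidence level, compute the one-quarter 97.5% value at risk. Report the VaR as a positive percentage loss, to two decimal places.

6.20

μ = (2.5 + 7.6 − 2.3 − 4.4 − 0.8 + 5.5 + 3.7) / 7 = 11.80 / 7 = 1.6857%
Σ(r − μ)² = (2.5 − 1.6857)² + (7.6 − 1.6857)² + (-2.3 − 1.6857)² + … = 113.3486
population σ = √(113.3486 / 7) = √16.1927 = 4.0240%
VaR = −(μ − z·σ) = −(1.6857 − 1.960 × 4.0240) = −(-6.2013) = 6.2013%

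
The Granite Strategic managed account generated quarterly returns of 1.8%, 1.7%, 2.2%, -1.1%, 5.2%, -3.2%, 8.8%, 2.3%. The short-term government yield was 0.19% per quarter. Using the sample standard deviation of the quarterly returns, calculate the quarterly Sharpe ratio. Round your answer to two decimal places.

Mean return r̄ = 17.70 / 8 = 2.2125%
Sample σ = √[Σ(r − r̄)² / 7] = √[93.0288 / 7] = √13.2898 = 3.6455%
Sharpe = (r̄ − rf) / σ = (2.2125 − 0.19) / 3.6455 = 2.0225 / 3.6455 = 0.5548

0.55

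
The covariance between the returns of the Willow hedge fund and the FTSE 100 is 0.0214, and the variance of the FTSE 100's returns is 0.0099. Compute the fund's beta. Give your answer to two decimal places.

2.16

β = Cov(Rp, Rm) / Var(Rm) = 0.0214 / 0.0099 = 2.1616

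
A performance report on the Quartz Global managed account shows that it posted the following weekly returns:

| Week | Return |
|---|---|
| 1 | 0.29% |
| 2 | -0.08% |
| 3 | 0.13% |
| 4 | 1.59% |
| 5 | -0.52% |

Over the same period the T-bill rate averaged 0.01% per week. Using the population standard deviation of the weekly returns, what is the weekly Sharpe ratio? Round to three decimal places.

r̄ = (0.29 − 0.08 + 0.13 + 1.59 − 0.52) / 5 = 0.2820%
Population std dev = √[2.5083 / 5] = 0.7083%
Sharpe = (r̄ − rf) / σ = (0.2820 − 0.01) / 0.7083 = 0.2720 / 0.7083 = 0.3840

0.384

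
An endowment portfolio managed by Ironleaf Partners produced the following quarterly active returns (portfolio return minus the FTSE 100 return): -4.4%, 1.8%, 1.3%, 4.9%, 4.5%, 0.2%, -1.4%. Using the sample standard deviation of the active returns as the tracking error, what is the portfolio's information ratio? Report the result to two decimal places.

0.30

μ = (-4.4 + 1.8 + 1.3 + 4.9 + 4.5 + 0.2 − 1.4) / 7 = 6.90 / 7 = 0.9857%
Σ(r − μ)² = 63.7486; sample σ = √(63.7486/6) = 3.2596%
IR = μ / tracking error = 0.9857 / 3.2596 = 0.3024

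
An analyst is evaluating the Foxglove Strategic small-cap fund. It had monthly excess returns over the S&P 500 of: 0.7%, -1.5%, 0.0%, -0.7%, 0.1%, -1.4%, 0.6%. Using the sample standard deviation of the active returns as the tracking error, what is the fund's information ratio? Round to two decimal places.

-0.35

r̄ = (0.7 − 1.5 + 0 − 0.7 + 0.1 − 1.4 + 0.6) / 7 = -2.20 / 7 = -0.3143%
Sample std dev = √[4.8686 / 6] = 0.9008%
IR = r̄ / tracking error = -0.3143 / 0.9008 = -0.3489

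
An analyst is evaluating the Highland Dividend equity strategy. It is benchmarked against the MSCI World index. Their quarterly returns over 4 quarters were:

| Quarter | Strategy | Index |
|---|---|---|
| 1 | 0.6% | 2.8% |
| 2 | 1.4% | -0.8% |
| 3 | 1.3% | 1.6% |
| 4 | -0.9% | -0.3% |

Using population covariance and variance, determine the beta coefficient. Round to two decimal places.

r̄p = 0.6000%,  r̄m = 0.8250%
Cov = Σ(rp − r̄p)(rm − r̄m) / 4 = 0.2325
Var(rm) = Σ(rm − r̄m)² / 4 = 2.1019
β = Cov / Var = 0.2325 / 2.1019 = 0.1106

0.11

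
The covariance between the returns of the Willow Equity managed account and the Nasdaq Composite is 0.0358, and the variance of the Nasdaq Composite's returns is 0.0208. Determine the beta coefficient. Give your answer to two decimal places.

β = Cov(Rp, Rm) / Var(Rm) = 0.0358 / 0.0208 = 1.7212

1.72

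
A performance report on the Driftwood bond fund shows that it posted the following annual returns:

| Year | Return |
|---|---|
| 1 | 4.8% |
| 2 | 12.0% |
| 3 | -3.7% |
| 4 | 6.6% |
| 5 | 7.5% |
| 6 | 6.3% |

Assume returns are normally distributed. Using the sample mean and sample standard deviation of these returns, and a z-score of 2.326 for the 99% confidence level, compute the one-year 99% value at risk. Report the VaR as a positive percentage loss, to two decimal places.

r̄ = (4.8 + 12 − 3.7 + 6.6 + 7.5 + 6.3) / 6 = 5.5833%
Σ(r − r̄)² = 133.1883; sample σ = √(133.1883/5) = 5.1612%
VaR = −(r̄ − z·σ) = −(5.5833 − 2.326 × 5.1612) = −(-6.4217) = 6.4217%

6.42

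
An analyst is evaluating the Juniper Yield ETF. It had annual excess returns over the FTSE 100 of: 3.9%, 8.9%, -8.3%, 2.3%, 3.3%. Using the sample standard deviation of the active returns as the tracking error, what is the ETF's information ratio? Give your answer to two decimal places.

0.32

r̄ = (3.9 + 8.9 − 8.3 + 2.3 + 3.3) / 5 = 2.0200%
Σ(r − r̄)² = (3.9 − 2.0200)² + (8.9 − 2.0200)² + … = 159.0880
sample σ = √(159.0880 / 4) = √39.7720 = 6.3065%
IR = r̄ / tracking error = 2.0200 / 6.3065 = 0.3203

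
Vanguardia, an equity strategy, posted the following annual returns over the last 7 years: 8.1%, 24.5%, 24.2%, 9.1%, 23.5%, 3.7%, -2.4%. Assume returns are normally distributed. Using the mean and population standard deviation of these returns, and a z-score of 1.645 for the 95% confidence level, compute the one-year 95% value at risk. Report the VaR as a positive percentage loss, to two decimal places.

3.85

Mean return r̄ = 90.70 / 7 = 12.9571%
Σ(r − r̄)² = (8.1 − 12.9571)² + (24.5 − 12.9571)² + … = 730.7971
σ = √[730.7971 / 7] = 10.2176%
VaR = −(r̄ − z·σ) = −(12.9571 − 1.645 × 10.2176) = −(-3.8509) = 3.8509%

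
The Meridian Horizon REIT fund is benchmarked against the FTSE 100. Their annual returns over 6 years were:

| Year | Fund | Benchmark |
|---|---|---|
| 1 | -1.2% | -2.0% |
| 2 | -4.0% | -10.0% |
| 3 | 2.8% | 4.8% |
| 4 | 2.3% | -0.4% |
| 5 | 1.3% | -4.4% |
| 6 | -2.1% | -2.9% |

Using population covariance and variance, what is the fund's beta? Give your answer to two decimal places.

0.45

r̄p = -0.1500%,  r̄m = -2.4833%
Cov = Σ(rp − r̄p)(rm − r̄m) / 6 = 8.8425
Var(rm) = Σ(rm − r̄m)² / 6 = 19.6614
β = Cov / Var = 8.8425 / 19.6614 = 0.4497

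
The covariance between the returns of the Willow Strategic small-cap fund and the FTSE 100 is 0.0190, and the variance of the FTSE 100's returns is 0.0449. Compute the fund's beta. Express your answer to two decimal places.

β = Cov(Rp, Rm) / Var(Rm) = 0.0190 / 0.0449 = 0.4232

0.42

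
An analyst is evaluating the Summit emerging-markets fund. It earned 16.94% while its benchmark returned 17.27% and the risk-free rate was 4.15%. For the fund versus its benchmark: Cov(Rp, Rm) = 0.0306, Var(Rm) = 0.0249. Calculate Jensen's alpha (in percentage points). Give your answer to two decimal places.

β = Cov / Var = 0.0306 / 0.0249 = 1.2289
E[R] = Rf + β(Rm − Rf) = 4.15% + 1.2289 × (17.27% − 4.15%) = 20.2732%
α = Rp − E[R] = 16.94% − 20.2732% = -3.3332

-3.33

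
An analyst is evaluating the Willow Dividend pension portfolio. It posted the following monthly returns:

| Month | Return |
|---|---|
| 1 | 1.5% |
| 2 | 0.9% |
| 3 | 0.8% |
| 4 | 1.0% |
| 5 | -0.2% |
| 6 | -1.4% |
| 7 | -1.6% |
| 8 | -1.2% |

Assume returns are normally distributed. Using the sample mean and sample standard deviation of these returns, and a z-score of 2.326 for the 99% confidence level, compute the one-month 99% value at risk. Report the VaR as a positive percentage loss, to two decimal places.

2.90

μ = (1.5 + 0.9 + 0.8 + 1 − 0.2 − 1.4 − 1.6 − 1.2) / 8 = -0.20 / 8 = -0.0250%
Σ(r − μ)² = (1.5 − (-0.0250))² + (0.9 − (-0.0250))² + (0.8 − (-0.0250))² + … = 10.6950
σ = √[10.6950 / 7] = 1.2361%
VaR = −(μ − z·σ) = −(-0.0250 − 2.326 × 1.2361) = −(-2.9002) = 2.9002%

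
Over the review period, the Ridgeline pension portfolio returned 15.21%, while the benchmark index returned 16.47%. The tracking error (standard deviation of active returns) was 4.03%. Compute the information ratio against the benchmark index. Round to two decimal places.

IR = (Rp − Rb) / TE = (15.21% − 16.47%) / 4.03% = -1.26% / 4.03% = -0.3127

-0.31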